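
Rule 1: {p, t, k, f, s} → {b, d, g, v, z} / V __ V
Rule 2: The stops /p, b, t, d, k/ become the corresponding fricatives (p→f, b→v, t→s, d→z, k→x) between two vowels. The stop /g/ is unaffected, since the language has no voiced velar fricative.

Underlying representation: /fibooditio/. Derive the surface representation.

fivoozizio

Rule 1 (intervocalic voicing): /t/ is a voiceless obstruent between vowels /i/ and /i/, so it voices to [d]. /fibooditio/ → fiboodidio.
Rule 2 (intervocalic spirantization): /b/ is a stop between vowels /i/ and /o/, so it spirantizes to the fricative [v]. /d/ is a stop between vowels /o/ and /i/, so it spirantizes to the fricative [z]. /d/ is a stop between vowels /i/ and /i/, so it spirantizes to the fricative [z]. /fiboodidio/ → fivoozizio.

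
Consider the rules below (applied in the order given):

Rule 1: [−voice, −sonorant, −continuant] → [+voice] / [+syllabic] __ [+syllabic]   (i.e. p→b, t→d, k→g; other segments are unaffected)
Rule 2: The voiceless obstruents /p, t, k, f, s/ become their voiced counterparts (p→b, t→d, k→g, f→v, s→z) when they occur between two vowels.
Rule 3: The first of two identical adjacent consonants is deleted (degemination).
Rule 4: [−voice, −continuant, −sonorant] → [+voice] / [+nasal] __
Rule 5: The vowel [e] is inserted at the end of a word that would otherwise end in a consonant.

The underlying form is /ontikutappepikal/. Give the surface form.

ondigudapebigale

Rule 1 (intervocalic voicing): /k/ is a voiceless stop between vowels /i/ and /u/, so it voices to [g]. /t/ is a voiceless stop between vowels /u/ and /a/, so it voices to [d]. /p/ is a voiceless stop between vowels /e/ and /i/, so it voices to [b]. /k/ is a voiceless stop between vowels /i/ and /a/, so it voices to [g]. /ontikutappepikal/ → ontigudappebigal.
Rule 2 (intervocalic voicing): no segment meets the environment; /ontigudappebigal/ is unchanged.
Rule 3 (degemination): /pp/ is a geminate; the first /p/ deletes. /ontigudappebigal/ → ontigudapebigal.
Rule 4 (post-nasal voicing): /t/ is a voiceless stop immediately after the nasal /n/, so it voices to [d]. /ontigudapebigal/ → ondigudapebigal.
Rule 5 (final e-epenthesis): the form ends in the consonant /l/, so [e] is inserted word-finally. /ondigudapebigal/ → ondigudapebigale.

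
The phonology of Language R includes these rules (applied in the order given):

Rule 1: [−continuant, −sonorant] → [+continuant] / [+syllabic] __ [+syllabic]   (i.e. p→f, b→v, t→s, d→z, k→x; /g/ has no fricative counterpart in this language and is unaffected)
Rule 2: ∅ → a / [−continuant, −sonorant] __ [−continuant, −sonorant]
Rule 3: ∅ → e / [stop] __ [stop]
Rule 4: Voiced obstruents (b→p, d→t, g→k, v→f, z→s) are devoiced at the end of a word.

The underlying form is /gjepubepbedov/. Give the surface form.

gjefuvepabezof

Rule 1 (intervocalic spirantization): /p/ is a stop between vowels /e/ and /u/, so it spirantizes to the fricative [f]. /b/ is a stop between vowels /u/ and /e/, so it spirantizes to the fricative [v]. /d/ is a stop between vowels /e/ and /o/, so it spirantizes to the fricative [z]. /gjepubepbedov/ → gjefuvepbezov.
Rule 2 (stop-cluster a-epenthesis): /p/ and /b/ form a stop–stop cluster, so [a] is inserted between them. /gjefuvepbezov/ → gjefuvepabezov.
Rule 3 (stop-cluster e-epenthesis): no segment meets the environment; /gjefuvepabezov/ is unchanged.
Rule 4 (final devoicing): /v/ is a voiced obstruent in word-final position, so it devoices to [f]. /gjefuvepabezov/ → gjefuvepabezof.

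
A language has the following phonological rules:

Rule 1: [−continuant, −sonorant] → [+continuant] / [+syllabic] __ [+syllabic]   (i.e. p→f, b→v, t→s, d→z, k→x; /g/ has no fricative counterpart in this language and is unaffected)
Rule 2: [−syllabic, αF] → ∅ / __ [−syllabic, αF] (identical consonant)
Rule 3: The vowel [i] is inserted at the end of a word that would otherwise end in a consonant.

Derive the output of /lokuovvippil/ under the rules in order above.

loxuovipili

Rule 1 (intervocalic spirantization): /k/ is a stop between vowels /o/ and /u/, so it spirantizes to the fricative [x]. /lokuovvippil/ → loxuovvippil.
Rule 2 (degemination): /vv/ is a geminate; the first /v/ deletes. /pp/ is a geminate; the first /p/ deletes. /loxuovvippil/ → loxuovipil.
Rule 3 (final i-epenthesis): the form ends in the consonant /l/, so [i] is inserted word-finally. /loxuovipil/ → loxuovipili.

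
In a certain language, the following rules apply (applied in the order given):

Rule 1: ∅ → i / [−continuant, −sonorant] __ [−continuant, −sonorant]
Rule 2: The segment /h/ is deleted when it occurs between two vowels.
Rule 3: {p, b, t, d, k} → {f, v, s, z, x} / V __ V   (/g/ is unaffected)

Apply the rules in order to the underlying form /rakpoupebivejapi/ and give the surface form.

Rule 1 (stop-cluster i-epenthesis): /k/ and /p/ form a stop–stop cluster, so [i] is inserted between them. /rakpoupebivejapi/ → rakipoupebivejapi.
Rule 2 (intervocalic h-deletion): no segment meets the environment; /rakipoupebivejapi/ is unchanged.
Rule 3 (intervocalic spirantization): /k/ is a stop between vowels /a/ and /i/, so it spirantizes to the fricative [x]. /p/ is a stop between vowels /i/ and /o/, so it spirantizes to the fricative [f]. /p/ is a stop between vowels /u/ and /e/, so it spirantizes to the fricative [f]. /b/ is a stop between vowels /e/ and /i/, so it spirantizes to the fricative [v]. /p/ is a stop between vowels /a/ and /i/, so it spirantizes to the fricative [f]. /rakipoupebivejapi/ → raxifoufevivejafi.

raxifoufevivejafi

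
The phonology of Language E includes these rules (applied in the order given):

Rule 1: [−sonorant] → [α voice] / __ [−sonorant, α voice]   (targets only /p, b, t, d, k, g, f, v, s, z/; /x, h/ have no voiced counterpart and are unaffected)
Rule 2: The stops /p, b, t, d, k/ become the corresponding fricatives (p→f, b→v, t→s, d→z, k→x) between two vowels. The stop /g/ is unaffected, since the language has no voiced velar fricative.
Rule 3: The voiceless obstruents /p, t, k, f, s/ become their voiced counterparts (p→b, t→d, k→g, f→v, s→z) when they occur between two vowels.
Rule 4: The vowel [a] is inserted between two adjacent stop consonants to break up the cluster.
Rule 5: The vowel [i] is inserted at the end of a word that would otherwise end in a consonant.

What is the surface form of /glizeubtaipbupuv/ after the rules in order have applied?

Rule 1 (regressive voicing assimilation): /b/ precedes the voiceless obstruent /t/, so it devoices to [p] by assimilation. /p/ precedes the voiced obstruent /b/, so it voices to [b] by assimilation. /glizeubtaipbupuv/ → glizeuptaibbupuv.
Rule 2 (intervocalic spirantization): /p/ is a stop between vowels /u/ and /u/, so it spirantizes to the fricative [f]. /glizeuptaibbupuv/ → glizeuptaibbufuv.
Rule 3 (intervocalic voicing): /f/ is a voiceless obstruent between vowels /u/ and /u/, so it voices to [v]. /glizeuptaibbufuv/ → glizeuptaibbuvuv.
Rule 4 (stop-cluster a-epenthesis): /p/ and /t/ form a stop–stop cluster, so [a] is inserted between them. /b/ and /b/ form a stop–stop cluster, so [a] is inserted between them. /glizeuptaibbuvuv/ → glizeupataibabuvuv.
Rule 5 (final i-epenthesis): the form ends in the consonant /v/, so [i] is inserted word-finally. /glizeupataibabuvuv/ → glizeupataibabuvuvi.

glizeupataibabuvuvi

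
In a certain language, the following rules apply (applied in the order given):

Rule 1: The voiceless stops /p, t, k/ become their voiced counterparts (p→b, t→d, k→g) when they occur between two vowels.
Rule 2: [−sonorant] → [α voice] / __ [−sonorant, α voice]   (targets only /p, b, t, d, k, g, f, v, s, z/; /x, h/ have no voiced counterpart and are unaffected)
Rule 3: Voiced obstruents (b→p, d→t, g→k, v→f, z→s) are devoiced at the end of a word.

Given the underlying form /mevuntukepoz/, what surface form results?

mevuntugebos

Rule 1 (intervocalic voicing): /k/ is a voiceless stop between vowels /u/ and /e/, so it voices to [g]. /p/ is a voiceless stop between vowels /e/ and /o/, so it voices to [b]. /mevuntukepoz/ → mevuntugeboz.
Rule 2 (regressive voicing assimilation): no segment meets the environment; /mevuntugeboz/ is unchanged.
Rule 3 (final devoicing): /z/ is a voiced obstruent in word-final position, so it devoices to [s]. /mevuntugeboz/ → mevuntugebos.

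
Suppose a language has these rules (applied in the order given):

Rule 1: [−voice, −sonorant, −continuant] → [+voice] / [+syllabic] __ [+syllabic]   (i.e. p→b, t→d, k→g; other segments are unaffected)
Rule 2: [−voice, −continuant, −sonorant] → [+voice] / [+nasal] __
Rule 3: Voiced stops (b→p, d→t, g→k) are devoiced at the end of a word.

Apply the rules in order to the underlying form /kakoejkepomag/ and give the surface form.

kagoejkebomak

Rule 1 (intervocalic voicing): /k/ is a voiceless stop between vowels /a/ and /o/, so it voices to [g]. /p/ is a voiceless stop between vowels /e/ and /o/, so it voices to [b]. /kakoejkepomag/ → kagoejkebomag.
Rule 2 (post-nasal voicing): no segment meets the environment; /kagoejkebomag/ is unchanged.
Rule 3 (final devoicing): /g/ is a voiced stop in word-final position, so it devoices to [k]. /kagoejkebomag/ → kagoejkebomak.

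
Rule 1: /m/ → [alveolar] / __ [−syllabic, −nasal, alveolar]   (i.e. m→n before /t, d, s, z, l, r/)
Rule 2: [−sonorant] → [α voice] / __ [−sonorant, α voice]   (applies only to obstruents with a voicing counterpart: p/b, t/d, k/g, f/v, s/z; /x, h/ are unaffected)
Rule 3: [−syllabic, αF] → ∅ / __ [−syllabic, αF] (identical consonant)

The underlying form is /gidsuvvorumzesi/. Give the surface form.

gitsuvorunzesi

Rule 1 (nasal place assimilation): /m/ precedes the alveolar consonant /z/, so it assimilates in place to [n]. /gidsuvvorumzesi/ → gidsuvvorunzesi.
Rule 2 (regressive voicing assimilation): /d/ precedes the voiceless obstruent /s/, so it devoices to [t] by assimilation. /gidsuvvorunzesi/ → gitsuvvorunzesi.
Rule 3 (degemination): /vv/ is a geminate; the first /v/ deletes. /gitsuvvorunzesi/ → gitsuvorunzesi.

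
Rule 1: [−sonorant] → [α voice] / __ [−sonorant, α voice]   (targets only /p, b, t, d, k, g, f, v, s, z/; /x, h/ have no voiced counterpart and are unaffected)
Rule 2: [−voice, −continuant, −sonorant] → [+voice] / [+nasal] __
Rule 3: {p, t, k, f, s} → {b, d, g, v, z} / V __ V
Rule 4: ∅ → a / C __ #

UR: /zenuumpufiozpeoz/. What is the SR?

Rule 1 (regressive voicing assimilation): /z/ precedes the voiceless obstruent /p/, so it devoices to [s] by assimilation. /zenuumpufiozpeoz/ → zenuumpufiospeoz.
Rule 2 (post-nasal voicing): /p/ is a voiceless stop immediately after the nasal /m/, so it voices to [b]. /zenuumpufiospeoz/ → zenuumbufiospeoz.
Rule 3 (intervocalic voicing): /f/ is a voiceless obstruent between vowels /u/ and /i/, so it voices to [v]. /zenuumbufiospeoz/ → zenuumbuviospeoz.
Rule 4 (final a-epenthesis): the form ends in the consonant /z/, so [a] is inserted word-finally. /zenuumbuviospeoz/ → zenuumbuviospeoza.

zenuumbuviospeoza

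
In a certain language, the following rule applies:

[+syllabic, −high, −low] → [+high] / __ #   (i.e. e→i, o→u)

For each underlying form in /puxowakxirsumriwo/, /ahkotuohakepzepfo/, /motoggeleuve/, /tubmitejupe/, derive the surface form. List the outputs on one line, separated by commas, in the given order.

puxowakxirsumriwu, ahkotuohakepzepfu, motoggeleuvi, tubmitejupi

/puxowakxirsumriwo/: /o/ is a mid vowel in word-final position, so it raises to [u]. → [puxowakxirsumriwu].
/ahkotuohakepzepfo/: /o/ is a mid vowel in word-final position, so it raises to [u]. → [ahkotuohakepzepfu].
/motoggeleuve/: /e/ is a mid vowel in word-final position, so it raises to [i]. → [motoggeleuvi].
/tubmitejupe/: /e/ is a mid vowel in word-final position, so it raises to [i]. → [tubmitejupi].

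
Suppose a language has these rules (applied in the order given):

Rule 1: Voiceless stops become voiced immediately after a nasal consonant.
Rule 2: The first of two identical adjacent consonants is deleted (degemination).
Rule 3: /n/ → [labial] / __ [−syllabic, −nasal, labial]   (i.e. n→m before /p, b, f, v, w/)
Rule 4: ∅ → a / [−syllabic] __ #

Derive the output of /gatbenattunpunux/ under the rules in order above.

Rule 1 (post-nasal voicing): /p/ is a voiceless stop immediately after the nasal /n/, so it voices to [b]. /gatbenattunpunux/ → gatbenattunbunux.
Rule 2 (degemination): /tt/ is a geminate; the first /t/ deletes. /gatbenattunbunux/ → gatbenatunbunux.
Rule 3 (nasal place assimilation): /n/ precedes the labial consonant /b/, so it assimilates in place to [m]. /gatbenatunbunux/ → gatbenatumbunux.
Rule 4 (final a-epenthesis): the form ends in the consonant /x/, so [a] is inserted word-finally. /gatbenatumbunux/ → gatbenatumbunuxa.

gatbenatumbunuxa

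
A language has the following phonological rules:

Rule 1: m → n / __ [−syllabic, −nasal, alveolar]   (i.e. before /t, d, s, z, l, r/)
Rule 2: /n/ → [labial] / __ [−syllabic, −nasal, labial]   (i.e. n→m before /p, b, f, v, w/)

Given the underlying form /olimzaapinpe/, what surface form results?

Rule 1 (nasal place assimilation): /m/ precedes the alveolar consonant /z/, so it assimilates in place to [n]. /olimzaapinpe/ → olinzaapinpe.
Rule 2 (nasal place assimilation): /n/ precedes the labial consonant /p/, so it assimilates in place to [m]. /olinzaapinpe/ → olinzaapimpe.

olinzaapimpe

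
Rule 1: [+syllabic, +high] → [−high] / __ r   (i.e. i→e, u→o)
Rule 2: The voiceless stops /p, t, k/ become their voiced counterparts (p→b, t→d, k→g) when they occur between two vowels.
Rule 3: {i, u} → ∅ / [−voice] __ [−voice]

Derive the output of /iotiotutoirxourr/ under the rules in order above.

Rule 1 (pre-rhotic lowering): /i/ is a high vowel immediately before /r/, so it lowers to [e]. /u/ is a high vowel immediately before /r/, so it lowers to [o]. /iotiotutoirxourr/ → iotiotutoerxoorr.
Rule 2 (intervocalic voicing): /t/ is a voiceless stop between vowels /o/ and /i/, so it voices to [d]. /t/ is a voiceless stop between vowels /o/ and /u/, so it voices to [d]. /t/ is a voiceless stop between vowels /u/ and /o/, so it voices to [d]. /iotiotutoerxoorr/ → iodiodudoerxoorr.
Rule 3 (high vowel syncope): no segment meets the environment; /iodiodudoerxoorr/ is unchanged.

iodiodudoerxoorr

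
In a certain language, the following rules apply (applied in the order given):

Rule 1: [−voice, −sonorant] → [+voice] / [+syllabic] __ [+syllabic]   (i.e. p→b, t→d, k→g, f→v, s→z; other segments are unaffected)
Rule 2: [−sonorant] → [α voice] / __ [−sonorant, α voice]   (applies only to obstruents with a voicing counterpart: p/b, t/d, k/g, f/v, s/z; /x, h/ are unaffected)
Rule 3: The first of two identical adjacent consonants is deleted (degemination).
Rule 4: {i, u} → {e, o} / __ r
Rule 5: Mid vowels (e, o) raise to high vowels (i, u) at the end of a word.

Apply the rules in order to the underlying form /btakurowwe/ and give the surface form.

ptagorowi

Rule 1 (intervocalic voicing): /k/ is a voiceless obstruent between vowels /a/ and /u/, so it voices to [g]. /btakurowwe/ → btagurowwe.
Rule 2 (regressive voicing assimilation): /b/ precedes the voiceless obstruent /t/, so it devoices to [p] by assimilation. /btagurowwe/ → ptagurowwe.
Rule 3 (degemination): /ww/ is a geminate; the first /w/ deletes. /ptagurowwe/ → ptagurowe.
Rule 4 (pre-rhotic lowering): /u/ is a high vowel immediately before /r/, so it lowers to [o]. /ptagurowe/ → ptagorowe.
Rule 5 (final vowel raising): /e/ is a mid vowel in word-final position, so it raises to [i]. /ptagorowe/ → ptagorowi.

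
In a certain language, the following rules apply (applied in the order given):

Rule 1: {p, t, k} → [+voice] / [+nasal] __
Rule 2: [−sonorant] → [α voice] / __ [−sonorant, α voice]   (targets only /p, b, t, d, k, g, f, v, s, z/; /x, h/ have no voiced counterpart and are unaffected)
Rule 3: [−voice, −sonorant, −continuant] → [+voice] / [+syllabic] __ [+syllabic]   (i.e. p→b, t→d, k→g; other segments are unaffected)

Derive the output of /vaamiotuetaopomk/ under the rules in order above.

vaamioduedaobomg

Rule 1 (post-nasal voicing): /k/ is a voiceless stop immediately after the nasal /m/, so it voices to [g]. /vaamiotuetaopomk/ → vaamiotuetaopomg.
Rule 2 (regressive voicing assimilation): no segment meets the environment; /vaamiotuetaopomg/ is unchanged.
Rule 3 (intervocalic voicing): /t/ is a voiceless stop between vowels /o/ and /u/, so it voices to [d]. /t/ is a voiceless stop between vowels /e/ and /a/, so it voices to [d]. /p/ is a voiceless stop between vowels /o/ and /o/, so it voices to [b]. /vaamiotuetaopomg/ → vaamioduedaobomg.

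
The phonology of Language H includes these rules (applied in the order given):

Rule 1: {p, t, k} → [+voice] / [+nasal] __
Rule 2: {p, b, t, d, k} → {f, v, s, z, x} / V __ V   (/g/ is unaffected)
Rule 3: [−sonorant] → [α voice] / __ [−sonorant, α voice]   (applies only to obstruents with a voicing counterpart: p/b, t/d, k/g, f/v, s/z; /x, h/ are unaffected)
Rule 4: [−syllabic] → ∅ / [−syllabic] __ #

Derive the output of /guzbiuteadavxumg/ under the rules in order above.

guzbiuseazafxum

Rule 1 (post-nasal voicing): no segment meets the environment; /guzbiuteadavxumg/ is unchanged.
Rule 2 (intervocalic spirantization): /t/ is a stop between vowels /u/ and /e/, so it spirantizes to the fricative [s]. /d/ is a stop between vowels /a/ and /a/, so it spirantizes to the fricative [z]. /guzbiuteadavxumg/ → guzbiuseazavxumg.
Rule 3 (regressive voicing assimilation): /v/ precedes the voiceless obstruent /x/, so it devoices to [f] by assimilation. /guzbiuseazavxumg/ → guzbiuseazafxumg.
Rule 4 (final cluster simplification): /g/ is the second consonant of a word-final cluster /mg/, so it deletes. /guzbiuseazafxumg/ → guzbiuseazafxum.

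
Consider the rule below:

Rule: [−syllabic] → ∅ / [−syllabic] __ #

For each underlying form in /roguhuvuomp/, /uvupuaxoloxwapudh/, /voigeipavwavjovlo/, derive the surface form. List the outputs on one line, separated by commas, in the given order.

roguhuvuom, uvupuaxoloxwapud, voigeipavwavjovlo

/roguhuvuomp/: /p/ is the second consonant of a word-final cluster /mp/, so it deletes. → [roguhuvuom].
/uvupuaxoloxwapudh/: /h/ is the second consonant of a word-final cluster /dh/, so it deletes. → [uvupuaxoloxwapud].
/voigeipavwavjovlo/: the rule's environment is not met; surfaces unchanged as [voigeipavwavjovlo].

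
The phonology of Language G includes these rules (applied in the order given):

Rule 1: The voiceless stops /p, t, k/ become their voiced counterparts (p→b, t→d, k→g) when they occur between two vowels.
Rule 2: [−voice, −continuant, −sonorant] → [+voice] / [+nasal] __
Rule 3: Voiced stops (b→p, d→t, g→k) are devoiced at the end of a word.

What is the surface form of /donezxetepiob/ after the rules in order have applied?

Rule 1 (intervocalic voicing): /t/ is a voiceless stop between vowels /e/ and /e/, so it voices to [d]. /p/ is a voiceless stop between vowels /e/ and /i/, so it voices to [b]. /donezxetepiob/ → donezxedebiob.
Rule 2 (post-nasal voicing): no segment meets the environment; /donezxedebiob/ is unchanged.
Rule 3 (final devoicing): /b/ is a voiced stop in word-final position, so it devoices to [p]. /donezxedebiob/ → donezxedebiop.

donezxedebiop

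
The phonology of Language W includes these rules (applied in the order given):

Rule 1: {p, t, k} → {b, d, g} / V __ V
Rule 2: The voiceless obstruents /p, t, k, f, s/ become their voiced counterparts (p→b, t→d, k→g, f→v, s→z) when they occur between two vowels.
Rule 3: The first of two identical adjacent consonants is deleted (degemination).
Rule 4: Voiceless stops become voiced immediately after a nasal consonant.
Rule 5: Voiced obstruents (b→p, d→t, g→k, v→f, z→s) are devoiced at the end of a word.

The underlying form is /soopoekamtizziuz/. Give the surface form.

sooboegamdizius

Rule 1 (intervocalic voicing): /p/ is a voiceless stop between vowels /o/ and /o/, so it voices to [b]. /k/ is a voiceless stop between vowels /e/ and /a/, so it voices to [g]. /soopoekamtizziuz/ → sooboegamtizziuz.
Rule 2 (intervocalic voicing): no segment meets the environment; /sooboegamtizziuz/ is unchanged.
Rule 3 (degemination): /zz/ is a geminate; the first /z/ deletes. /sooboegamtizziuz/ → sooboegamtiziuz.
Rule 4 (post-nasal voicing): /t/ is a voiceless stop immediately after the nasal /m/, so it voices to [d]. /sooboegamtiziuz/ → sooboegamdiziuz.
Rule 5 (final devoicing): /z/ is a voiced obstruent in word-final position, so it devoices to [s]. /sooboegamdiziuz/ → sooboegamdizius.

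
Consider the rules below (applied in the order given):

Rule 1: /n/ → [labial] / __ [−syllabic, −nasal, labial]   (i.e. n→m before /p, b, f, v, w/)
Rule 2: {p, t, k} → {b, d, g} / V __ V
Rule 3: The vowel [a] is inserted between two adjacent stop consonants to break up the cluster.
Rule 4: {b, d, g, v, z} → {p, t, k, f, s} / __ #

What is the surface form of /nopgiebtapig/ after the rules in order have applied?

Rule 1 (nasal place assimilation): no segment meets the environment; /nopgiebtapig/ is unchanged.
Rule 2 (intervocalic voicing): /p/ is a voiceless stop between vowels /a/ and /i/, so it voices to [b]. /nopgiebtapig/ → nopgiebtabig.
Rule 3 (stop-cluster a-epenthesis): /p/ and /g/ form a stop–stop cluster, so [a] is inserted between them. /b/ and /t/ form a stop–stop cluster, so [a] is inserted between them. /nopgiebtabig/ → nopagiebatabig.
Rule 4 (final devoicing): /g/ is a voiced obstruent in word-final position, so it devoices to [k]. /nopagiebatabig/ → nopagiebatabik.

nopagiebatabik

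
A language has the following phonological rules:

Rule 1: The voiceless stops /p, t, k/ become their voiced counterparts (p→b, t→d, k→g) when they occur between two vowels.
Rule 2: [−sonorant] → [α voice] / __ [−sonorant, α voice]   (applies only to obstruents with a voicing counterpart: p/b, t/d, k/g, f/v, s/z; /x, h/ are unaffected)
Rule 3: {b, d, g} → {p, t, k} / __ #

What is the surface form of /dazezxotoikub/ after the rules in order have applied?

dazesxodoigup

Rule 1 (intervocalic voicing): /t/ is a voiceless stop between vowels /o/ and /o/, so it voices to [d]. /k/ is a voiceless stop between vowels /i/ and /u/, so it voices to [g]. /dazezxotoikub/ → dazezxodoigub.
Rule 2 (regressive voicing assimilation): /z/ precedes the voiceless obstruent /x/, so it devoices to [s] by assimilation. /dazezxodoigub/ → dazesxodoigub.
Rule 3 (final devoicing): /b/ is a voiced stop in word-final position, so it devoices to [p]. /dazesxodoigub/ → dazesxodoigup.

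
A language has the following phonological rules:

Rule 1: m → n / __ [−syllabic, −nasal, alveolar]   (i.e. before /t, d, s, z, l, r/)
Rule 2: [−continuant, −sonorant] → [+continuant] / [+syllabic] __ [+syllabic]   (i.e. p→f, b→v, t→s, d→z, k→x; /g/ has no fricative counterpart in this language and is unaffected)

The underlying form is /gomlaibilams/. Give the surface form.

Rule 1 (nasal place assimilation): /m/ precedes the alveolar consonant /l/, so it assimilates in place to [n]. /m/ precedes the alveolar consonant /s/, so it assimilates in place to [n]. /gomlaibilams/ → gonlaibilans.
Rule 2 (intervocalic spirantization): /b/ is a stop between vowels /i/ and /i/, so it spirantizes to the fricative [v]. /gonlaibilans/ → gonlaivilans.

gonlaivilans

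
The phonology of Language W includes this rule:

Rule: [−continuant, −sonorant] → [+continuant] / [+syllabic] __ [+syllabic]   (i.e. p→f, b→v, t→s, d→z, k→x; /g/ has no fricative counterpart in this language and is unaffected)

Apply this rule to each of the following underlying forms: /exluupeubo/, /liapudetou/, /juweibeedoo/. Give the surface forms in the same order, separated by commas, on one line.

exluufeuvo, liafuzesou, juweiveezoo

/exluupeubo/: /p/ is a stop between vowels /u/ and /e/, so it spirantizes to the fricative [f]. /b/ is a stop between vowels /u/ and /o/, so it spirantizes to the fricative [v]. → [exluufeuvo].
/liapudetou/: /p/ is a stop between vowels /a/ and /u/, so it spirantizes to the fricative [f]. /d/ is a stop between vowels /u/ and /e/, so it spirantizes to the fricative [z]. /t/ is a stop between vowels /e/ and /o/, so it spirantizes to the fricative [s]. → [liafuzesou].
/juweibeedoo/: /b/ is a stop between vowels /i/ and /e/, so it spirantizes to the fricative [v]. /d/ is a stop between vowels /e/ and /o/, so it spirantizes to the fricative [z]. → [juweiveezoo].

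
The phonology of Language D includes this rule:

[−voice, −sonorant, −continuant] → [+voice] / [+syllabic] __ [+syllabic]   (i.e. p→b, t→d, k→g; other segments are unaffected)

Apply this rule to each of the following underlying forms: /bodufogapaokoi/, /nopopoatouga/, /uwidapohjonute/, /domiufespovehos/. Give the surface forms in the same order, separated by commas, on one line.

bodufogabaogoi, noboboadouga, uwidabohjonude, domiufespovehos

/bodufogapaokoi/: /p/ is a voiceless stop between vowels /a/ and /a/, so it voices to [b]. /k/ is a voiceless stop between vowels /o/ and /o/, so it voices to [g]. → [bodufogabaogoi].
/nopopoatouga/: /p/ is a voiceless stop between vowels /o/ and /o/, so it voices to [b]. /p/ is a voiceless stop between vowels /o/ and /o/, so it voices to [b]. /t/ is a voiceless stop between vowels /a/ and /o/, so it voices to [d]. → [noboboadouga].
/uwidapohjonute/: /p/ is a voiceless stop between vowels /a/ and /o/, so it voices to [b]. /t/ is a voiceless stop between vowels /u/ and /e/, so it voices to [d]. → [uwidabohjonude].
/domiufespovehos/: the rule's environment is not met; surfaces unchanged as [domiufespovehos].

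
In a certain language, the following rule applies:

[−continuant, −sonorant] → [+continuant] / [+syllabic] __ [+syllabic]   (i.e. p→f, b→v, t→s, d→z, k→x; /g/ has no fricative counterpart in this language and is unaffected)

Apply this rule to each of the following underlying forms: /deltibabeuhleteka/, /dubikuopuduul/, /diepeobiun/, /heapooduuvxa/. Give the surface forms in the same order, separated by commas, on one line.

/deltibabeuhleteka/: /b/ is a stop between vowels /i/ and /a/, so it spirantizes to the fricative [v]. /b/ is a stop between vowels /a/ and /e/, so it spirantizes to the fricative [v]. /t/ is a stop between vowels /e/ and /e/, so it spirantizes to the fricative [s]. /k/ is a stop between vowels /e/ and /a/, so it spirantizes to the fricative [x]. → [deltivaveuhlesexa].
/dubikuopuduul/: /b/ is a stop between vowels /u/ and /i/, so it spirantizes to the fricative [v]. /k/ is a stop between vowels /i/ and /u/, so it spirantizes to the fricative [x]. /p/ is a stop between vowels /o/ and /u/, so it spirantizes to the fricative [f]. /d/ is a stop between vowels /u/ and /u/, so it spirantizes to the fricative [z]. → [duvixuofuzuul].
/diepeobiun/: /p/ is a stop between vowels /e/ and /e/, so it spirantizes to the fricative [f]. /b/ is a stop between vowels /o/ and /i/, so it spirantizes to the fricative [v]. → [diefeoviun].
/heapooduuvxa/: /p/ is a stop between vowels /a/ and /o/, so it spirantizes to the fricative [f]. /d/ is a stop between vowels /o/ and /u/, so it spirantizes to the fricative [z]. → [heafoozuuvxa].

deltivaveuhlesexa, duvixuofuzuul, diefeoviun, heafoozuuvxa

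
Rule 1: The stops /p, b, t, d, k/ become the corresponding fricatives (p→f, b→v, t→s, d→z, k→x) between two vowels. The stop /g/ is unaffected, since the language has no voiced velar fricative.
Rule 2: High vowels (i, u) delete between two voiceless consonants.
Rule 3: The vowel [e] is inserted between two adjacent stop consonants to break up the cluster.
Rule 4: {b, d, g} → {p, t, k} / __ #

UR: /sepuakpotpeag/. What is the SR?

Rule 1 (intervocalic spirantization): /p/ is a stop between vowels /e/ and /u/, so it spirantizes to the fricative [f]. /sepuakpotpeag/ → sefuakpotpeag.
Rule 2 (high vowel syncope): no segment meets the environment; /sefuakpotpeag/ is unchanged.
Rule 3 (stop-cluster e-epenthesis): /k/ and /p/ form a stop–stop cluster, so [e] is inserted between them. /t/ and /p/ form a stop–stop cluster, so [e] is inserted between them. /sefuakpotpeag/ → sefuakepotepeag.
Rule 4 (final devoicing): /g/ is a voiced stop in word-final position, so it devoices to [k]. /sefuakepotepeag/ → sefuakepotepeak.

sefuakepotepeak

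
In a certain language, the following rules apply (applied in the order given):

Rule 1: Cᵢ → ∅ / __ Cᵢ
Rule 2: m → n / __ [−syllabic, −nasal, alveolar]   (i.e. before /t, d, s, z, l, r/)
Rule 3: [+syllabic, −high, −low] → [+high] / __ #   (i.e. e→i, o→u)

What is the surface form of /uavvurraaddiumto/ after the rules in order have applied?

Rule 1 (degemination): /vv/ is a geminate; the first /v/ deletes. /rr/ is a geminate; the first /r/ deletes. /dd/ is a geminate; the first /d/ deletes. /uavvurraaddiumto/ → uavuraadiumto.
Rule 2 (nasal place assimilation): /m/ precedes the alveolar consonant /t/, so it assimilates in place to [n]. /uavuraadiumto/ → uavuraadiunto.
Rule 3 (final vowel raising): /o/ is a mid vowel in word-final position, so it raises to [u]. /uavuraadiunto/ → uavuraadiuntu.

uavuraadiuntu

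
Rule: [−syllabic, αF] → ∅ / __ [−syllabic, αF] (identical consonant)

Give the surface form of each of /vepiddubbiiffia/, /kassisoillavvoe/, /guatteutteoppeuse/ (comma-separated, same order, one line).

vepidubiifia, kasisoilavoe, guateuteopeuse

/vepiddubbiiffia/: /dd/ is a geminate; the first /d/ deletes. /bb/ is a geminate; the first /b/ deletes. /ff/ is a geminate; the first /f/ deletes. → [vepidubiifia].
/kassisoillavvoe/: /ss/ is a geminate; the first /s/ deletes. /ll/ is a geminate; the first /l/ deletes. /vv/ is a geminate; the first /v/ deletes. → [kasisoilavoe].
/guatteutteoppeuse/: /tt/ is a geminate; the first /t/ deletes. /tt/ is a geminate; the first /t/ deletes. /pp/ is a geminate; the first /p/ deletes. → [guateuteopeuse].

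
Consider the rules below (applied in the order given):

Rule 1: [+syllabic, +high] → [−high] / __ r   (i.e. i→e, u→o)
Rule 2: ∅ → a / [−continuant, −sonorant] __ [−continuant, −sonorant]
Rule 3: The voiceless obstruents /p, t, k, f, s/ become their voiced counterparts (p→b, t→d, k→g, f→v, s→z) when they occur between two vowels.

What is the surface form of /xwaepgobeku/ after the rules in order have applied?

Rule 1 (pre-rhotic lowering): no segment meets the environment; /xwaepgobeku/ is unchanged.
Rule 2 (stop-cluster a-epenthesis): /p/ and /g/ form a stop–stop cluster, so [a] is inserted between them. /xwaepgobeku/ → xwaepagobeku.
Rule 3 (intervocalic voicing): /p/ is a voiceless obstruent between vowels /e/ and /a/, so it voices to [b]. /k/ is a voiceless obstruent between vowels /e/ and /u/, so it voices to [g]. /xwaepagobeku/ → xwaebagobegu.

xwaebagobegu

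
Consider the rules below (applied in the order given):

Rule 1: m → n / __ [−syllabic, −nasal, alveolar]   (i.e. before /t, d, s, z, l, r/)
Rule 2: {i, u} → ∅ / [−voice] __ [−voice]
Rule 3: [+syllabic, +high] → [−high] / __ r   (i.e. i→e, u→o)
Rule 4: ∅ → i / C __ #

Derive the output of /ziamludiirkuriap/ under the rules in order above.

Rule 1 (nasal place assimilation): /m/ precedes the alveolar consonant /l/, so it assimilates in place to [n]. /ziamludiirkuriap/ → zianludiirkuriap.
Rule 2 (high vowel syncope): no segment meets the environment; /zianludiirkuriap/ is unchanged.
Rule 3 (pre-rhotic lowering): /i/ is a high vowel immediately before /r/, so it lowers to [e]. /u/ is a high vowel immediately before /r/, so it lowers to [o]. /zianludiirkuriap/ → zianludierkoriap.
Rule 4 (final i-epenthesis): the form ends in the consonant /p/, so [i] is inserted word-finally. /zianludierkoriap/ → zianludierkoriapi.

zianludierkoriapi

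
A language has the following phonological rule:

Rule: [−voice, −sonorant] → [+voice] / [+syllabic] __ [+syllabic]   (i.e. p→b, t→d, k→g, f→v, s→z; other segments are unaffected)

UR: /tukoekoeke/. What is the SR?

/k/ is a voiceless obstruent between vowels /u/ and /o/, so it voices to [g].
/k/ is a voiceless obstruent between vowels /e/ and /o/, so it voices to [g].
/k/ is a voiceless obstruent between vowels /e/ and /e/, so it voices to [g].
Surface form: [tugoegoege].

tugoegoege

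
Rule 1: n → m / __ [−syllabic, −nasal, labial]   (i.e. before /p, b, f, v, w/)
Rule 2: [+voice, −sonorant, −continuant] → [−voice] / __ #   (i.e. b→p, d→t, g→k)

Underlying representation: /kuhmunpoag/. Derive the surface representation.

kuhmumpoak

Rule 1 (nasal place assimilation): /n/ precedes the labial consonant /p/, so it assimilates in place to [m]. /kuhmunpoag/ → kuhmumpoag.
Rule 2 (final devoicing): /g/ is a voiced stop in word-final position, so it devoices to [k]. /kuhmumpoag/ → kuhmumpoak.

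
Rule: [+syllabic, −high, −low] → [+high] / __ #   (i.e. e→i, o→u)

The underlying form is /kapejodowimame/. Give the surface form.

kapejodowimami

Scanning /kapejodowimame/: /e/ at position 4 is not in the conditioning environment; /o/ at position 6 is not in the conditioning environment; /o/ at position 8 is not in the conditioning environment; /e/ is a mid vowel in word-final position, so it raises to [i].
Result: [kapejodowimami].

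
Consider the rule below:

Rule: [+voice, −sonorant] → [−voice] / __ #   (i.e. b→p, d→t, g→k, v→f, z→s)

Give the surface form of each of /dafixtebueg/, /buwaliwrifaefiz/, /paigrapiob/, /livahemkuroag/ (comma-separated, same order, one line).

dafixtebuek, buwaliwrifaefis, paigrapiop, livahemkuroak

/dafixtebueg/: /g/ is a voiced obstruent in word-final position, so it devoices to [k]. → [dafixtebuek].
/buwaliwrifaefiz/: /z/ is a voiced obstruent in word-final position, so it devoices to [s]. → [buwaliwrifaefis].
/paigrapiob/: /b/ is a voiced obstruent in word-final position, so it devoices to [p]. → [paigrapiop].
/livahemkuroag/: /g/ is a voiced obstruent in word-final position, so it devoices to [k]. → [livahemkuroak].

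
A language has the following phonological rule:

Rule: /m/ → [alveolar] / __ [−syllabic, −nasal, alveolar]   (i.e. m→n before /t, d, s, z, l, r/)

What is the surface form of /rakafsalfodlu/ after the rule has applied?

rakafsalfodlu

No segment of /rakafsalfodlu/ meets the structural description of the rule, so the form surfaces unchanged.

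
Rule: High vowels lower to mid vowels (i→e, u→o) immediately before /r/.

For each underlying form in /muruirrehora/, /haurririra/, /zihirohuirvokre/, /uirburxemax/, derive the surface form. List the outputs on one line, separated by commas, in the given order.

moruerrehora, haorrerera, ziherohuervokre, uerborxemax

/muruirrehora/: /u/ is a high vowel immediately before /r/, so it lowers to [o]. /i/ is a high vowel immediately before /r/, so it lowers to [e]. → [moruerrehora].
/haurririra/: /u/ is a high vowel immediately before /r/, so it lowers to [o]. /i/ is a high vowel immediately before /r/, so it lowers to [e]. /i/ is a high vowel immediately before /r/, so it lowers to [e]. → [haorrerera].
/zihirohuirvokre/: /i/ is a high vowel immediately before /r/, so it lowers to [e]. /i/ is a high vowel immediately before /r/, so it lowers to [e]. → [ziherohuervokre].
/uirburxemax/: /i/ is a high vowel immediately before /r/, so it lowers to [e]. /u/ is a high vowel immediately before /r/, so it lowers to [o]. → [uerborxemax].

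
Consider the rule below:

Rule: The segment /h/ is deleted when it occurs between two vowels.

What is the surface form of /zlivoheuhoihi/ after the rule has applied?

zlivoeuoii

/h/ occurs between vowels /o/ and /e/, so it deletes.
/h/ occurs between vowels /u/ and /o/, so it deletes.
/h/ occurs between vowels /i/ and /i/, so it deletes.
Surface form: [zlivoeuoii].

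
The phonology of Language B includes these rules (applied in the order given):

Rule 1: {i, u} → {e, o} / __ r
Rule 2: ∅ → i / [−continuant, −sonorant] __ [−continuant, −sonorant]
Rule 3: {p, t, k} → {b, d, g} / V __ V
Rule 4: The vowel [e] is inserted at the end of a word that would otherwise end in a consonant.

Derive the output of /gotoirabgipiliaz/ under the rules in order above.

godoerabigibiliaze

Rule 1 (pre-rhotic lowering): /i/ is a high vowel immediately before /r/, so it lowers to [e]. /gotoirabgipiliaz/ → gotoerabgipiliaz.
Rule 2 (stop-cluster i-epenthesis): /b/ and /g/ form a stop–stop cluster, so [i] is inserted between them. /gotoerabgipiliaz/ → gotoerabigipiliaz.
Rule 3 (intervocalic voicing): /t/ is a voiceless stop between vowels /o/ and /o/, so it voices to [d]. /p/ is a voiceless stop between vowels /i/ and /i/, so it voices to [b]. /gotoerabigipiliaz/ → godoerabigibiliaz.
Rule 4 (final e-epenthesis): the form ends in the consonant /z/, so [e] is inserted word-finally. /godoerabigibiliaz/ → godoerabigibiliaze.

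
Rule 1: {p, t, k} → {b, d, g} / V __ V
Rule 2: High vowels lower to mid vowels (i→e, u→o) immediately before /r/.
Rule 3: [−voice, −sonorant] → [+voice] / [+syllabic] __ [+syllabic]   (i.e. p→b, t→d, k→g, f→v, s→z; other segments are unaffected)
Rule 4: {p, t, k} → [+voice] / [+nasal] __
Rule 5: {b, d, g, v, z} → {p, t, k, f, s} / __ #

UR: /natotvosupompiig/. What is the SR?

Rule 1 (intervocalic voicing): /t/ is a voiceless stop between vowels /a/ and /o/, so it voices to [d]. /p/ is a voiceless stop between vowels /u/ and /o/, so it voices to [b]. /natotvosupompiig/ → nadotvosubompiig.
Rule 2 (pre-rhotic lowering): no segment meets the environment; /nadotvosubompiig/ is unchanged.
Rule 3 (intervocalic voicing): /s/ is a voiceless obstruent between vowels /o/ and /u/, so it voices to [z]. /nadotvosubompiig/ → nadotvozubompiig.
Rule 4 (post-nasal voicing): /p/ is a voiceless stop immediately after the nasal /m/, so it voices to [b]. /nadotvozubompiig/ → nadotvozubombiig.
Rule 5 (final devoicing): /g/ is a voiced obstruent in word-final position, so it devoices to [k]. /nadotvozubombiig/ → nadotvozubombiik.

nadotvozubombiik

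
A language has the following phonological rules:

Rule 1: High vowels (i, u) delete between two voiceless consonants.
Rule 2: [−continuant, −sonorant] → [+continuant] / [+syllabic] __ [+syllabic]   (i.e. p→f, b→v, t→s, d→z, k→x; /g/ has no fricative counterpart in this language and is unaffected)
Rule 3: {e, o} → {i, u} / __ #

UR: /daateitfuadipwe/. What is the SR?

Rule 1 (high vowel syncope): no segment meets the environment; /daateitfuadipwe/ is unchanged.
Rule 2 (intervocalic spirantization): /t/ is a stop between vowels /a/ and /e/, so it spirantizes to the fricative [s]. /d/ is a stop between vowels /a/ and /i/, so it spirantizes to the fricative [z]. /daateitfuadipwe/ → daaseitfuazipwe.
Rule 3 (final vowel raising): /e/ is a mid vowel in word-final position, so it raises to [i]. /daaseitfuazipwe/ → daaseitfuazipwi.

daaseitfuazipwi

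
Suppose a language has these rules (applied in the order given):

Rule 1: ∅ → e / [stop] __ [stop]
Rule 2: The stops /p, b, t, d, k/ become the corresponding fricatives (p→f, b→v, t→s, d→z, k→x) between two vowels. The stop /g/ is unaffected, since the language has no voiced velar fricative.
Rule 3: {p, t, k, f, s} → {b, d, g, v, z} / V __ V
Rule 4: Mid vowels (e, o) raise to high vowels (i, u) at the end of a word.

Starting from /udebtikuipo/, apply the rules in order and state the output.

uzevezixuivu

Rule 1 (stop-cluster e-epenthesis): /b/ and /t/ form a stop–stop cluster, so [e] is inserted between them. /udebtikuipo/ → udebetikuipo.
Rule 2 (intervocalic spirantization): /d/ is a stop between vowels /u/ and /e/, so it spirantizes to the fricative [z]. /b/ is a stop between vowels /e/ and /e/, so it spirantizes to the fricative [v]. /t/ is a stop between vowels /e/ and /i/, so it spirantizes to the fricative [s]. /k/ is a stop between vowels /i/ and /u/, so it spirantizes to the fricative [x]. /p/ is a stop between vowels /i/ and /o/, so it spirantizes to the fricative [f]. /udebetikuipo/ → uzevesixuifo.
Rule 3 (intervocalic voicing): /s/ is a voiceless obstruent between vowels /e/ and /i/, so it voices to [z]. /f/ is a voiceless obstruent between vowels /i/ and /o/, so it voices to [v]. /uzevesixuifo/ → uzevezixuivo.
Rule 4 (final vowel raising): /o/ is a mid vowel in word-final position, so it raises to [u]. /uzevezixuivo/ → uzevezixuivu.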